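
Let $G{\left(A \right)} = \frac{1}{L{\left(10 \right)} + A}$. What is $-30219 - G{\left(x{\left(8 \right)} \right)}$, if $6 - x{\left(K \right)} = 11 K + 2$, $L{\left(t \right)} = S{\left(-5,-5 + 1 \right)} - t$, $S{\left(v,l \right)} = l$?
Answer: $- \frac{2961461}{98} \approx -30219.0$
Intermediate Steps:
$L{\left(t \right)} = -4 - t$ ($L{\left(t \right)} = \left(-5 + 1\right) - t = -4 - t$)
$x{\left(K \right)} = 4 - 11 K$ ($x{\left(K \right)} = 6 - \left(11 K + 2\right) = 6 - \left(2 + 11 K\right) = 4 - 11 K$)
$G{\left(A \right)} = \frac{1}{-14 + A}$ ($G{\left(A \right)} = \frac{1}{\left(-4 - 10\right) + A} = \frac{1}{-14 + A}$)
$-30219 - G{\left(x{\left(8 \right)} \right)} = -30219 - \frac{1}{-14 + \left(4 - 88\right)} = -30219 - \frac{1}{-14 - 84} = -30219 - \frac{1}{-98} = -30219 - - \frac{1}{98} = -30219 + \frac{1}{98} = - \frac{2961461}{98}$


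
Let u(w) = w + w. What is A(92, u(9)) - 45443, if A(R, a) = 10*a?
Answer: -45263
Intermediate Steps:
u(w) = 2*w
A(92, u(9)) - 45443 = 10*(2*9) - 45443 = 10*18 - 45443 = 180 - 45443 = -45263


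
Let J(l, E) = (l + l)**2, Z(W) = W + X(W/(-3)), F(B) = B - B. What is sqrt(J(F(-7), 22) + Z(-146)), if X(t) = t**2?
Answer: sqrt(20002)/3 ≈ 47.143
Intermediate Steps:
F(B) = 0
Z(W) = W + W**2/9 (Z(W) = W + (W/(-3))**2 = W + (W*(-1/3))**2 = W + (-W/3)**2 = W + W**2/9)
J(l, E) = 4*l**2 (J(l, E) = (2*l)**2 = 4*l**2)
sqrt(J(F(-7), 22) + Z(-146)) = sqrt(4*0**2 + (1/9)*(-146)*(9 - 146)) = sqrt(4*0 + (1/9)*(-146)*(-137)) = sqrt(0 + 20002/9) = sqrt(20002/9) = sqrt(20002)/3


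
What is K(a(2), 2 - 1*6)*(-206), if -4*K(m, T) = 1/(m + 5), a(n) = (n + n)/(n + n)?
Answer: 103/12 ≈ 8.5833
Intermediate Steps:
a(n) = 1 (a(n) = (2*n)/((2*n)) = (2*n)*(1/(2*n)) = 1)
K(m, T) = -1/(4*(5 + m)) (K(m, T) = -1/(4*(m + 5)) = -1/(4*(5 + m)))
K(a(2), 2 - 1*6)*(-206) = -1/(20 + 4*1)*(-206) = -1/(20 + 4)*(-206) = -1/24*(-206) = 103/12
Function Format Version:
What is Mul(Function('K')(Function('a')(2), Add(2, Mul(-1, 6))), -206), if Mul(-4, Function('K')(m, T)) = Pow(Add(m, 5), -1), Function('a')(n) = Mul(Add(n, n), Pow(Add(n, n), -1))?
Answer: Rational(103, 12) ≈ 8.5833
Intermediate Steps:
Function('a')(n) = 1 (Function('a')(n) = Mul(Mul(2, n), Pow(Mul(2, n), -1)) = Mul(Mul(2, n), Mul(Rational(1, 2), Pow(n, -1))) = 1)
Function('K')(m, T) = Mul(Rational(-1, 4), Pow(Add(5, m), -1)) (Function('K')(m, T) = Mul(Rational(-1, 4), Pow(Add(m, 5), -1)) = Mul(Rational(-1, 4), Pow(Add(5, m), -1)))
Mul(Function('K')(Function('a')(2), Add(2, Mul(-1, 6))), -206) = Mul(Mul(-1, Pow(Add(20, Mul(4, 1)), -1)), -206) = Mul(Mul(-1, Pow(Add(20, 4), -1)), -206) = Mul(Mul(-1, Pow(24, -1)), -206) = Mul(Mul(-1, Rational(1, 24)), -206) = Mul(Rational(-1, 24), -206) = Rational(103, 12)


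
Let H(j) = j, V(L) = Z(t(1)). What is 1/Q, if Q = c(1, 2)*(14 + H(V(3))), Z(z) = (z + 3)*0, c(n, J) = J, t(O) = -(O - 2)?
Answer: 1/28 ≈ 0.035714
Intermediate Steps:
t(O) = 2 - O (t(O) = -(-2 + O) = 2 - O)
Z(z) = 0 (Z(z) = (3 + z)*0 = 0)
V(L) = 0
Q = 28 (Q = 2*(14 + 0) = 2*14 = 28)
1/Q = 1/28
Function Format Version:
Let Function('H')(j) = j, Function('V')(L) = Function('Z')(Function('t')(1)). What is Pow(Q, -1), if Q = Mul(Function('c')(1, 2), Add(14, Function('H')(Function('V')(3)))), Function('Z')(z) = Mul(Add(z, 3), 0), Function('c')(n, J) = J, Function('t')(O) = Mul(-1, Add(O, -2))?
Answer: Rational(1, 28) ≈ 0.035714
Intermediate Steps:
Function('t')(O) = Add(2, Mul(-1, O)) (Function('t')(O) = Mul(-1, Add(-2, O)) = Add(2, Mul(-1, O)))
Function('Z')(z) = 0 (Function('Z')(z) = Mul(Add(3, z), 0) = 0)
Function('V')(L) = 0
Q = 28 (Q = Mul(2, Add(14, 0)) = Mul(2, 14) = 28)
Pow(Q, -1) = Pow(28, -1) = Rational(1, 28)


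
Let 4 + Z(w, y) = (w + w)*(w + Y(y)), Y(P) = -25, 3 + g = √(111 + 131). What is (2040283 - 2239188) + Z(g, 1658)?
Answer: -198257 - 682*√2 ≈ -1.9922e+5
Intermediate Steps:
g = -3 + 11*√2 (g = -3 + √(111 + 131) = -3 + √242 = -3 + 11*√2 ≈ 12.556)
Z(w, y) = -4 + 2*w*(-25 + w) (Z(w, y) = -4 + (w + w)*(w - 25) = -4 + (2*w)*(-25 + w) = -4 + 2*w*(-25 + w))
(2040283 - 2239188) + Z(g, 1658) = (2040283 - 2239188) + (-4 - 50*(-3 + 11*√2) + 2*(-3 + 11*√2)²) = -198905 + (-4 + (150 - 550*√2) + 2*(-3 + 11*√2)²) = -198905 + (146 - 550*√2 + 2*(-3 + 11*√2)²) = -198759 - 550*√2 + 2*(-3 + 11*√2)²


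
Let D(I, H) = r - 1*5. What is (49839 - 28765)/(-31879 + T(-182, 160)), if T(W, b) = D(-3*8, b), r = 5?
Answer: -21074/31879 ≈ -0.66106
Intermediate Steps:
D(I, H) = 0 (D(I, H) = 5 - 1*5 = 5 - 5 = 0)
T(W, b) = 0
(49839 - 28765)/(-31879 + T(-182, 160)) = (49839 - 28765)/(-31879 + 0) = 21074/(-31879) = 21074*(-1/31879) = -21074/31879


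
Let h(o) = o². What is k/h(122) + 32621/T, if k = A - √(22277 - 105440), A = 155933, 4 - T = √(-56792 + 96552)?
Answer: 265954831/36971856 - 32621*√2485/9936 - I*√83163/14884 ≈ -156.47 - 0.019375*I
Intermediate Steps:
T = 4 - 4*√2485 (T = 4 - √(-56792 + 96552) = 4 - √39760 = 4 - 4*√2485 ≈ -195.40)
k = 155933 - I*√83163 (k = 155933 - √(22277 - 105440) = 155933 - √(-83163) = 155933 - I*√83163 ≈ 1.5593e+5 - 288.38*I)
k/h(122) + 32621/T = (155933 - I*√83163)/(122²) + 32621/(4 - 4*√2485) = (155933 - I*√83163)/14884 + 32621/(4 - 4*√2485) = (155933 - I*√83163)*(1/14884) + 32621/(4 - 4*√2485) = (155933/14884 - I*√83163/14884) + 32621/(4 - 4*√2485) = 155933/14884 + 32621/(4 - 4*√2485) - I*√83163/14884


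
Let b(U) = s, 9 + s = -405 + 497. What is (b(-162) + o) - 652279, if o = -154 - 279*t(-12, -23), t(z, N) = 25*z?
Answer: -568650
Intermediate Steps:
s = 83 (s = -9 + (-405 + 497) = -9 + 92 = 83)
b(U) = 83
o = 83546 (o = -154 - 6975*(-12) = -154 - 279*(-300) = -154 + 83700 = 83546)
(b(-162) + o) - 652279 = (83 + 83546) - 652279 = 83629 - 652279 = -568650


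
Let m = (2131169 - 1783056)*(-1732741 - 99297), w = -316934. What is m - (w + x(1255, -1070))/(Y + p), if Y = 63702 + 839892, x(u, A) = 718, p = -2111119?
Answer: -770106608891428566/1207525 ≈ -6.3776e+11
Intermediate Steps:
Y = 903594
m = -637756244294 (m = 348113*(-1832038) = -637756244294)
m - (w + x(1255, -1070))/(Y + p) = -637756244294 - (-316934 + 718)/(903594 - 2111119) = -637756244294 - (-316216)/(-1207525) = -637756244294 - (-316216)*(-1)/1207525 = -637756244294 - 1*316216/1207525 = -637756244294 - 316216/1207525 = -770106608891428566/1207525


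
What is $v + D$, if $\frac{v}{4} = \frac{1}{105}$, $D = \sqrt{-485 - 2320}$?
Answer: $\frac{4}{105} + i \sqrt{2805} \approx 0.038095 + 52.962 i$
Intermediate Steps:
$D = i \sqrt{2805}$ ($D = \sqrt{-2805} = i \sqrt{2805} \approx 52.962 i$)
$v = \frac{4}{105} \approx 0.038095$
$v + D = \frac{4}{105} + i \sqrt{2805}$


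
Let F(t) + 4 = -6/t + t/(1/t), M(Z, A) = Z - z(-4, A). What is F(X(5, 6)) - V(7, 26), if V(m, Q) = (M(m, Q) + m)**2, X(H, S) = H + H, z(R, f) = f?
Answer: -243/5 ≈ -48.600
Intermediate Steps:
M(Z, A) = Z - A
X(H, S) = 2*H
V(m, Q) = (-Q + 2*m)**2 (V(m, Q) = ((m - Q) + m)**2 = (-Q + 2*m)**2)
F(t) = -4 + t**2 - 6/t (F(t) = -4 + (-6/t + t/(1/t)) = -4 + (-6/t + t*t) = -4 + (-6/t + t**2) = -4 + (t**2 - 6/t) = -4 + t**2 - 6/t)
F(X(5, 6)) - V(7, 26) = (-4 + (2*5)**2 - 6/(2*5)) - (-1*26 + 2*7)**2 = (-4 + 10**2 - 6/10) - (-26 + 14)**2 = (-4 + 100 - 6*1/10) - 1*(-12)**2 = (-4 + 100 - 3/5) - 1*144 = 477/5 - 144 = -243/5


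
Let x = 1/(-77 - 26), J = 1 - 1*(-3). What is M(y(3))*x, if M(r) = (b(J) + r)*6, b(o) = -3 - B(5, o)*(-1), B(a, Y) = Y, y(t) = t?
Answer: -24/103 ≈ -0.23301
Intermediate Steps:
J = 4 (J = 1 + 3 = 4)
b(o) = -3 + o (b(o) = -3 - o*(-1) = -3 - (-1)*o = -3 + o)
M(r) = 6 + 6*r (M(r) = ((-3 + 4) + r)*6 = (1 + r)*6 = 6 + 6*r)
x = -1/103 (x = 1/(-103) = -1/103 ≈ -0.0097087)
M(y(3))*x = (6 + 6*3)*(-1/103) = (6 + 18)*(-1/103) = 24*(-1/103) = -24/103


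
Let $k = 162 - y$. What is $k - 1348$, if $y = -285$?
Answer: $-901$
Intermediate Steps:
$k = 447$ ($k = 162 - -285 = 162 + 285 = 447$)
$k - 1348 = 447 - 1348 = -901$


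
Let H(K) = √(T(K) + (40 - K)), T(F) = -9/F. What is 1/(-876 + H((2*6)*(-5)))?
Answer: -17520/15345517 - 2*√10015/15345517 ≈ -0.0011547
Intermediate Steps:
H(K) = √(40 - K - 9/K) (H(K) = √(-9/K + (40 - K)) = √(40 - K - 9/K))
1/(-876 + H((2*6)*(-5))) = 1/(-876 + √(40 - 2*6*(-5) - 9/((2*6)*(-5)))) = 1/(-876 + √(40 - 12*(-5) - 9/(12*(-5)))) = 1/(-876 + √(40 - 1*(-60) - 9/(-60))) = 1/(-876 + √(40 + 60 - 9*(-1/60))) = 1/(-876 + √(40 + 60 + 3/20)) = 1/(-876 + √(2003/20)) = 1/(-876 + √10015/10)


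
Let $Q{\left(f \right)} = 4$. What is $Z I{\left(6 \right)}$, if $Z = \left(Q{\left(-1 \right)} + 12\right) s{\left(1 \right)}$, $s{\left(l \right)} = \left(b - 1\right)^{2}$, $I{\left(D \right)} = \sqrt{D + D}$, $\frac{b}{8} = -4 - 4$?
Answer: $135200 \sqrt{3} \approx 2.3417 \cdot 10^{5}$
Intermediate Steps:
$b = -64$ ($b = 8 \left(-4 - 4\right) = 8 \left(-8\right) = -64$)
$I{\left(D \right)} = \sqrt{2} \sqrt{D}$ ($I{\left(D \right)} = \sqrt{2 D} = \sqrt{2} \sqrt{D}$)
$s{\left(l \right)} = 4225$ ($s{\left(l \right)} = \left(-64 - 1\right)^{2} = \left(-65\right)^{2} = 4225$)
$Z = 67600$ ($Z = \left(4 + 12\right) 4225 = 16 \cdot 4225 = 67600$)
$Z I{\left(6 \right)} = 67600 \sqrt{2} \sqrt{6} = 67600 \cdot 2 \sqrt{3} = 135200 \sqrt{3}$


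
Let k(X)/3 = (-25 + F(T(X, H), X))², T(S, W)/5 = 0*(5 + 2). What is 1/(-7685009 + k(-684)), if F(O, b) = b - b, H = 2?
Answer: -1/7683134 ≈ -1.3016e-7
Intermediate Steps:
T(S, W) = 0 (T(S, W) = 5*(0*(5 + 2)) = 5*(0*7) = 5*0 = 0)
F(O, b) = 0
k(X) = 1875 (k(X) = 3*(-25 + 0)² = 3*(-25)² = 3*625 = 1875)
1/(-7685009 + k(-684)) = 1/(-7685009 + 1875) = 1/(-7683134) = -1/7683134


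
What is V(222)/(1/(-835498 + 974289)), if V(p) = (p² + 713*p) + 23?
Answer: 28812040063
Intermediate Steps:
V(p) = 23 + p² + 713*p
V(222)/(1/(-835498 + 974289)) = (23 + 222² + 713*222)/(1/(-835498 + 974289)) = (23 + 49284 + 158286)/(1/138791) = 207593/(1/138791) = 207593*138791 = 28812040063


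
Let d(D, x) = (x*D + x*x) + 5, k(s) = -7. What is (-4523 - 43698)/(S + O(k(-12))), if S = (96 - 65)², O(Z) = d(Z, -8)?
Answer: -48221/1086 ≈ -44.402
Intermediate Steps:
d(D, x) = 5 + x² + D*x (d(D, x) = (D*x + x²) + 5 = (x² + D*x) + 5 = 5 + x² + D*x)
O(Z) = 69 - 8*Z (O(Z) = 5 + (-8)² + Z*(-8) = 5 + 64 - 8*Z = 69 - 8*Z)
S = 961 (S = 31² = 961)
(-4523 - 43698)/(S + O(k(-12))) = (-4523 - 43698)/(961 + (69 - 8*(-7))) = -48221/(961 + (69 + 56)) = -48221/(961 + 125) = -48221/1086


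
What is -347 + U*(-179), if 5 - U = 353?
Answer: 61945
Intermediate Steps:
U = -348 (U = 5 - 1*353 = 5 - 353 = -348)
-347 + U*(-179) = -347 - 348*(-179) = -347 + 62292 = 61945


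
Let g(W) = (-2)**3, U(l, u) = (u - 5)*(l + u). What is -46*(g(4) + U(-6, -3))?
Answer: -2944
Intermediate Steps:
U(l, u) = (-5 + u)*(l + u)
g(W) = -8
-46*(g(4) + U(-6, -3)) = -46*(-8 + ((-3)**2 - 5*(-6) - 5*(-3) - 6*(-3))) = -46*(-8 + (9 + 30 + 15 + 18)) = -46*(-8 + 72) = -46*64 = -2944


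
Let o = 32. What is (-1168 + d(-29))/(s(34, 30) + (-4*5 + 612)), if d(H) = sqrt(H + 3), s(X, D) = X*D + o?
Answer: -292/411 + I*sqrt(26)/1644 ≈ -0.71046 + 0.0031016*I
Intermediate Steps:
s(X, D) = 32 + D*X (s(X, D) = X*D + 32 = D*X + 32 = 32 + D*X)
d(H) = sqrt(3 + H)
(-1168 + d(-29))/(s(34, 30) + (-4*5 + 612)) = (-1168 + sqrt(3 - 29))/((32 + 30*34) + (-4*5 + 612)) = (-1168 + sqrt(-26))/((32 + 1020) + (-20 + 612)) = (-1168 + I*sqrt(26))/(1052 + 592) = (-1168 + I*sqrt(26))/1644 = (-1168 + I*sqrt(26))*(1/1644) = -292/411 + I*sqrt(26)/1644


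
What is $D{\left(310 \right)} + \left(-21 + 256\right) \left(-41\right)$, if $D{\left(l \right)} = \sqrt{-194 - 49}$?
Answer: $-9635 + 9 i \sqrt{3} \approx -9635.0 + 15.588 i$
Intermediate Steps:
$D{\left(l \right)} = 9 i \sqrt{3}$ ($D{\left(l \right)} = \sqrt{-243} = 9 i \sqrt{3}$)
$D{\left(310 \right)} + \left(-21 + 256\right) \left(-41\right) = 9 i \sqrt{3} + \left(-21 + 256\right) \left(-41\right) = 9 i \sqrt{3} + 235 \left(-41\right) = 9 i \sqrt{3} - 9635 = -9635 + 9 i \sqrt{3}$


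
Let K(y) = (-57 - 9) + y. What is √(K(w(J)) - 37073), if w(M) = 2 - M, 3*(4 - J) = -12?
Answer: I*√37145 ≈ 192.73*I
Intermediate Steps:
J = 8 (J = 4 - ⅓*(-12) = 4 + 4 = 8)
K(y) = -66 + y
√(K(w(J)) - 37073) = √((-66 + (2 - 1*8)) - 37073) = √((-66 + (2 - 8)) - 37073) = √((-66 - 6) - 37073) = √(-72 - 37073) = √(-37145) = I*√37145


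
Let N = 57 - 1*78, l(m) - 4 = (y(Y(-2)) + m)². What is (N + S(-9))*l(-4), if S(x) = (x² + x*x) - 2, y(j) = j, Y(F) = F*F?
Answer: 556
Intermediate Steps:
Y(F) = F²
l(m) = 4 + (4 + m)² (l(m) = 4 + ((-2)² + m)² = 4 + (4 + m)²)
S(x) = -2 + 2*x² (S(x) = (x² + x²) - 2 = 2*x² - 2 = -2 + 2*x²)
N = -21 (N = 57 - 78 = -21)
(N + S(-9))*l(-4) = (-21 + (-2 + 2*(-9)²))*(4 + (4 - 4)²) = (-21 + (-2 + 2*81))*(4 + 0²) = (-21 + (-2 + 162))*(4 + 0) = (-21 + 160)*4 = 139*4 = 556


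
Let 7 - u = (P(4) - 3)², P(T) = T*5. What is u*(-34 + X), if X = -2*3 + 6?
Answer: 9588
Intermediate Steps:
P(T) = 5*T
X = 0 (X = -6 + 6 = 0)
u = -282 (u = 7 - (5*4 - 3)² = 7 - (20 - 3)² = 7 - 1*17² = 7 - 1*289 = 7 - 289 = -282)
u*(-34 + X) = -282*(-34 + 0) = -282*(-34) = 9588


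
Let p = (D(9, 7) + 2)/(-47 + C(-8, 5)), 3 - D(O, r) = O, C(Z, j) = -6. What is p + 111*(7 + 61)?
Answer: 400048/53 ≈ 7548.1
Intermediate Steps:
D(O, r) = 3 - O
p = 4/53 (p = ((3 - 1*9) + 2)/(-47 - 6) = ((3 - 9) + 2)/(-53) = (-6 + 2)*(-1/53) = -4*(-1/53) = 4/53 ≈ 0.075472)
p + 111*(7 + 61) = 4/53 + 111*(7 + 61) = 4/53 + 111*68 = 4/53 + 7548 = 400048/53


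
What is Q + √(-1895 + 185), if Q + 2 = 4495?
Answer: 4493 + 3*I*√190 ≈ 4493.0 + 41.352*I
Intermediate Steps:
Q = 4493 (Q = -2 + 4495 = 4493)
Q + √(-1895 + 185) = 4493 + √(-1895 + 185) = 4493 + √(-1710) = 4493 + 3*I*√190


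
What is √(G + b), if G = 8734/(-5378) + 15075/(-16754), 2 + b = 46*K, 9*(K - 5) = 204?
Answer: √23164840602738328974/135154518 ≈ 35.611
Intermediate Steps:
K = 83/3 (K = 5 + (⅑)*204 = 5 + 68/3 = 83/3 ≈ 27.667)
b = 3812/3 (b = -2 + 46*(83/3) = -2 + 3818/3 = 3812/3 ≈ 1270.7)
G = -113701393/45051506 (G = 8734*(-1/5378) + 15075*(-1/16754) = -4367/2689 - 15075/16754 = -113701393/45051506 ≈ -2.5238)
√(G + b) = √(-113701393/45051506 + 3812/3) = √(171395236693/135154518) = √23164840602738328974/135154518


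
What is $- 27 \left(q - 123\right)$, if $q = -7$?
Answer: $3510$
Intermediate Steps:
$- 27 \left(q - 123\right) = - 27 \left(-7 - 123\right) = \left(-27\right) \left(-130\right) = 3510$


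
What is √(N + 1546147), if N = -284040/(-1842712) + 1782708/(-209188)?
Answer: √224355612629781863996519089/12046038683 ≈ 1243.4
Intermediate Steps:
N = -100799989518/12046038683 (N = -284040*(-1/1842712) + 1782708*(-1/209188) = 35505/230339 - 445677/52297 = -100799989518/12046038683 ≈ -8.3679)
√(N + 1546147) = √(-100799989518/12046038683 + 1546147) = √(18624845771614883/12046038683) = √224355612629781863996519089/12046038683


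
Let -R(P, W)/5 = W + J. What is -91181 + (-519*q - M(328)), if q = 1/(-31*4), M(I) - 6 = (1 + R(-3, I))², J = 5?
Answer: -354649773/124 ≈ -2.8601e+6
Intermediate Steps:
R(P, W) = -25 - 5*W (R(P, W) = -5*(W + 5) = -5*(5 + W) = -25 - 5*W)
M(I) = 6 + (-24 - 5*I)² (M(I) = 6 + (1 + (-25 - 5*I))² = 6 + (-24 - 5*I)²)
q = -1/124 (q = 1/(-124) = -1/124 ≈ -0.0080645)
-91181 + (-519*q - M(328)) = -91181 + (-519*(-1/124) - (6 + (24 + 5*328)²)) = -91181 + (519/124 - (6 + (24 + 1640)²)) = -91181 + (519/124 - (6 + 1664²)) = -91181 + (519/124 - (6 + 2768896)) = -91181 + (519/124 - 1*2768902) = -91181 + (519/124 - 2768902) = -91181 - 343343329/124 = -354649773/124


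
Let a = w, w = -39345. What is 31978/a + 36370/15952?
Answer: 460432297/313815720 ≈ 1.4672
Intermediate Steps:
a = -39345
31978/a + 36370/15952 = 31978/(-39345) + 36370/15952 = 31978*(-1/39345) + 36370*(1/15952) = -31978/39345 + 18185/7976 = 460432297/313815720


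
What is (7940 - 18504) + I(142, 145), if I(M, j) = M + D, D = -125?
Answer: -10547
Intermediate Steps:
I(M, j) = -125 + M (I(M, j) = M - 125 = -125 + M)
(7940 - 18504) + I(142, 145) = (7940 - 18504) + (-125 + 142) = -10564 + 17 = -10547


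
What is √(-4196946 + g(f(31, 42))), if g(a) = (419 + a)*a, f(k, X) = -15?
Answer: I*√4203006 ≈ 2050.1*I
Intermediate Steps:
g(a) = a*(419 + a)
√(-4196946 + g(f(31, 42))) = √(-4196946 - 15*(419 - 15)) = √(-4196946 - 15*404) = √(-4196946 - 6060) = √(-4203006) = I*√4203006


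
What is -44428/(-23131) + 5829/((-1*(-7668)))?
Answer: 158501501/59122836 ≈ 2.6809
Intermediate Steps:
-44428/(-23131) + 5829/((-1*(-7668))) = -44428*(-1/23131) + 5829/7668 = 44428/23131 + 5829*(1/7668) = 44428/23131 + 1943/2556 = 158501501/59122836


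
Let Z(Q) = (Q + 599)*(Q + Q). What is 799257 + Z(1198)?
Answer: 5104869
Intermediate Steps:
Z(Q) = 2*Q*(599 + Q) (Z(Q) = (599 + Q)*(2*Q) = 2*Q*(599 + Q))
799257 + Z(1198) = 799257 + 2*1198*(599 + 1198) = 799257 + 2*1198*1797 = 799257 + 4305612 = 5104869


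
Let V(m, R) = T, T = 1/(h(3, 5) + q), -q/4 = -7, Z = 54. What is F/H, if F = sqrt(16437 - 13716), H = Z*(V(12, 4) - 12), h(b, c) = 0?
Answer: -14*sqrt(2721)/9045 ≈ -0.080739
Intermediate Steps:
q = 28 (q = -4*(-7) = 28)
T = 1/28 (T = 1/(0 + 28) = 1/28 ≈ 0.035714)
V(m, R) = 1/28
H = -9045/14 (H = 54*(1/28 - 12) = 54*(-335/28) = -9045/14 ≈ -646.07)
F = sqrt(2721) ≈ 52.163
F/H = sqrt(2721)/(-9045/14) = sqrt(2721)*(-14/9045) = -14*sqrt(2721)/9045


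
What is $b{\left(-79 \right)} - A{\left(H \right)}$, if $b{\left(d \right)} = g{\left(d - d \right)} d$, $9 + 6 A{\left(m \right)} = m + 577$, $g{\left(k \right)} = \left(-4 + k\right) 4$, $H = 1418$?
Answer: $933$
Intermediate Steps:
$g{\left(k \right)} = -16 + 4 k$
$A{\left(m \right)} = \frac{284}{3} + \frac{m}{6}$ ($A{\left(m \right)} = - \frac{3}{2} + \frac{m + 577}{6} = - \frac{3}{2} + \frac{577 + m}{6} = - \frac{3}{2} + \left(\frac{577}{6} + \frac{m}{6}\right) = \frac{284}{3} + \frac{m}{6}$)
$b{\left(d \right)} = - 16 d$ ($b{\left(d \right)} = \left(-16 + 4 \left(d - d\right)\right) d = \left(-16 + 4 \cdot 0\right) d = \left(-16 + 0\right) d = - 16 d$)
$b{\left(-79 \right)} - A{\left(H \right)} = \left(-16\right) \left(-79\right) - \left(\frac{284}{3} + \frac{1}{6} \cdot 1418\right) = 1264 - \left(\frac{284}{3} + \frac{709}{3}\right) = 1264 - 331 = 933$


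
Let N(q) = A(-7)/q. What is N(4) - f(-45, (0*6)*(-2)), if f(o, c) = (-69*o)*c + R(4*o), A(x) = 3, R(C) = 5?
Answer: -17/4 ≈ -4.2500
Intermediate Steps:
N(q) = 3/q
f(o, c) = 5 - 69*c*o (f(o, c) = (-69*o)*c + 5 = -69*c*o + 5 = 5 - 69*c*o)
N(4) - f(-45, (0*6)*(-2)) = 3/4 - (5 - 69*(0*6)*(-2)*(-45)) = 3*(1/4) - (5 - 69*0*(-2)*(-45)) = 3/4 - (5 - 69*0*(-45)) = 3/4 - (5 + 0) = 3/4 - 1*5 = 3/4 - 5 = -17/4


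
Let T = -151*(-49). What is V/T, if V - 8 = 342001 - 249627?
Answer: 92382/7399 ≈ 12.486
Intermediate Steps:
T = 7399
V = 92382 (V = 8 + (342001 - 249627) = 8 + 92374 = 92382)
V/T = 92382/7399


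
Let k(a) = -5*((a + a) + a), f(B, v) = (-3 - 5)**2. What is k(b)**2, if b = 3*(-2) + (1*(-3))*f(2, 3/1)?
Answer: 8820900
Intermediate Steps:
f(B, v) = 64 (f(B, v) = (-8)**2 = 64)
b = -198 (b = 3*(-2) + (1*(-3))*64 = -6 - 3*64 = -6 - 192 = -198)
k(a) = -15*a (k(a) = -5*(2*a + a) = -15*a)
k(b)**2 = (-15*(-198))**2 = 2970**2 = 8820900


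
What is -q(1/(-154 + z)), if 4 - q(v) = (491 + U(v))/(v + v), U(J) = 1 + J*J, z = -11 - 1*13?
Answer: -15589953/356 ≈ -43792.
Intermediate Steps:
z = -24 (z = -11 - 13 = -24)
U(J) = 1 + J²
q(v) = 4 - (492 + v²)/(2*v) (q(v) = 4 - (491 + (1 + v²))/(v + v) = 4 - (492 + v²)/(2*v))
-q(1/(-154 + z)) = -(4 - 246/(1/(-154 - 24)) - 1/(2*(-154 - 24))) = -(4 - 246/(1/(-178)) - ½/(-178)) = -(4 - 246/(-1/178) - ½*(-1/178)) = -(4 - 246*(-178) + 1/356) = -(4 + 43788 + 1/356) = -1*15589953/356 = -15589953/356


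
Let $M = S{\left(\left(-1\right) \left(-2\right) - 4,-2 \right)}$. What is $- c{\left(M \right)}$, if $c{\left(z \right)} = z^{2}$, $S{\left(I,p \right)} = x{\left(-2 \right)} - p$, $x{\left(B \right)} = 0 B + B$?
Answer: $0$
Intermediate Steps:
$x{\left(B \right)} = B$ ($x{\left(B \right)} = 0 + B = B$)
$S{\left(I,p \right)} = -2 - p$
$M = 0$ ($M = -2 - -2 = -2 + 2 = 0$)
$- c{\left(M \right)} = - 0^{2} = \left(-1\right) 0 = 0$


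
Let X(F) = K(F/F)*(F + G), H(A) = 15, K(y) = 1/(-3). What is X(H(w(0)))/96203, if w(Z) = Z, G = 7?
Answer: -22/288609 ≈ -7.6228e-5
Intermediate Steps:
K(y) = -⅓
X(F) = -7/3 - F/3 (X(F) = -(F + 7)/3 = -(7 + F)/3 = -7/3 - F/3)
X(H(w(0)))/96203 = (-7/3 - ⅓*15)/96203 = (-7/3 - 5)*(1/96203) = -22/3*1/96203 = -22/288609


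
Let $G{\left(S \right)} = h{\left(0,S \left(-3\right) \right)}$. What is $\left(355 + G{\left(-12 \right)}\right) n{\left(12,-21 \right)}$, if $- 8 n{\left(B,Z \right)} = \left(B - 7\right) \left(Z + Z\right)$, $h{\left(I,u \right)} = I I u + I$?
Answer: $\frac{37275}{4} \approx 9318.8$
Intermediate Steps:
$h{\left(I,u \right)} = I + u I^{2}$ ($h{\left(I,u \right)} = I^{2} u + I = u I^{2} + I = I + u I^{2}$)
$G{\left(S \right)} = 0$ ($G{\left(S \right)} = 0 \left(1 + 0 S \left(-3\right)\right) = 0 \left(1 + 0 \left(- 3 S\right)\right) = 0 \left(1 + 0\right) = 0 \cdot 1 = 0$)
$n{\left(B,Z \right)} = - \frac{Z \left(-7 + B\right)}{4}$ ($n{\left(B,Z \right)} = - \frac{\left(B - 7\right) \left(Z + Z\right)}{8} = - \frac{\left(-7 + B\right) 2 Z}{8} = - \frac{2 Z \left(-7 + B\right)}{8} = - \frac{Z \left(-7 + B\right)}{4}$)
$\left(355 + G{\left(-12 \right)}\right) n{\left(12,-21 \right)} = \left(355 + 0\right) \frac{1}{4} \left(-21\right) \left(7 - 12\right) = 355 \cdot \frac{1}{4} \left(-21\right) \left(7 - 12\right) = 355 \cdot \frac{1}{4} \left(-21\right) \left(-5\right) = 355 \cdot \frac{105}{4} = \frac{37275}{4}$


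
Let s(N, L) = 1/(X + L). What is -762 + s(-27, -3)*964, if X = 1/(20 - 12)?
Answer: -25238/23 ≈ -1097.3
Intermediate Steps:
X = ⅛ (X = 1/8 = ⅛ ≈ 0.12500)
s(N, L) = 1/(⅛ + L)
-762 + s(-27, -3)*964 = -762 + (8/(1 + 8*(-3)))*964 = -762 + (8/(1 - 24))*964 = -762 + (8/(-23))*964 = -762 + (8*(-1/23))*964 = -762 - 8/23*964 = -762 - 7712/23 = -25238/23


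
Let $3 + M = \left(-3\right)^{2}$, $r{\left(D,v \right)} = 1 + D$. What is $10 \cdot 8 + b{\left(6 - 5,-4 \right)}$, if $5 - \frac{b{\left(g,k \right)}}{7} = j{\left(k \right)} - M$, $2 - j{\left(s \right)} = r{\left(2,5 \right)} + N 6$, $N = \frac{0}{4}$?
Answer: $164$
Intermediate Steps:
$N = 0$ ($N = 0 \cdot \frac{1}{4} = 0$)
$M = 6$ ($M = -3 + \left(-3\right)^{2} = -3 + 9 = 6$)
$j{\left(s \right)} = -1$ ($j{\left(s \right)} = 2 - \left(\left(1 + 2\right) + 0 \cdot 6\right) = 2 - \left(3 + 0\right) = 2 - 3 = -1$)
$b{\left(g,k \right)} = 84$ ($b{\left(g,k \right)} = 35 - 7 \left(-1 - 6\right) = 35 - -49 = 35 + 49 = 84$)
$10 \cdot 8 + b{\left(6 - 5,-4 \right)} = 10 \cdot 8 + 84 = 80 + 84 = 164$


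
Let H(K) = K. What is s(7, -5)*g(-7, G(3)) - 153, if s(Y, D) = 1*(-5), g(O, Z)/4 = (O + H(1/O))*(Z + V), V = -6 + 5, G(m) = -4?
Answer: -6071/7 ≈ -867.29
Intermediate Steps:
V = -1
g(O, Z) = 4*(-1 + Z)*(O + 1/O) (g(O, Z) = 4*((O + 1/O)*(Z - 1)) = 4*((O + 1/O)*(-1 + Z)) = 4*((-1 + Z)*(O + 1/O)) = 4*(-1 + Z)*(O + 1/O))
s(Y, D) = -5
s(7, -5)*g(-7, G(3)) - 153 = -20*(-1 - 4 + (-7)²*(-1 - 4))/(-7) - 153 = -20*(-1)*(-1 - 4 + 49*(-5))/7 - 153 = -20*(-1)*(-1 - 4 - 245)/7 - 153 = -20*(-1)*(-250)/7 - 153 = -5*1000/7 - 153 = -5000/7 - 153 = -6071/7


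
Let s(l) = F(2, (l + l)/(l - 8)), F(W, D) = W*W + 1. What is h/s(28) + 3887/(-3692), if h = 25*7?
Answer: 9641/284 ≈ 33.947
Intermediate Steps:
h = 175
F(W, D) = 1 + W² (F(W, D) = W² + 1 = 1 + W²)
s(l) = 5 (s(l) = 1 + 2² = 1 + 4 = 5)
h/s(28) + 3887/(-3692) = 175/5 + 3887/(-3692) = 175*(⅕) + 3887*(-1/3692) = 35 - 299/284 = 9641/284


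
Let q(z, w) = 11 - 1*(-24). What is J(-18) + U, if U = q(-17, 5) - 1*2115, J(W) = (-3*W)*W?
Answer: -3052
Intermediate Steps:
q(z, w) = 35 (q(z, w) = 11 + 24 = 35)
J(W) = -3*W²
U = -2080 (U = 35 - 1*2115 = 35 - 2115 = -2080)
J(-18) + U = -3*(-18)² - 2080 = -3*324 - 2080 = -972 - 2080 = -3052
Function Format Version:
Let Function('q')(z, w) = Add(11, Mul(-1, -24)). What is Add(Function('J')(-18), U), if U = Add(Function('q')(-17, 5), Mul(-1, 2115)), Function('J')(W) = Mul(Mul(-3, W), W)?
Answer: -3052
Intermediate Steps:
Function('q')(z, w) = 35 (Function('q')(z, w) = Add(11, 24) = 35)
Function('J')(W) = Mul(-3, Pow(W, 2))
U = -2080 (U = Add(35, Mul(-1, 2115)) = Add(35, -2115) = -2080)
Add(Function('J')(-18), U) = Add(Mul(-3, Pow(-18, 2)), -2080) = Add(Mul(-3, 324), -2080) = Add(-972, -2080) = -3052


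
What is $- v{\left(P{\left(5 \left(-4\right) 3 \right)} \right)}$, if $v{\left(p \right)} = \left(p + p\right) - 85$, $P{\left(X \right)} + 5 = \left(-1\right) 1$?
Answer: $97$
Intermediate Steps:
$P{\left(X \right)} = -6$ ($P{\left(X \right)} = -5 - 1 = -6$)
$v{\left(p \right)} = -85 + 2 p$ ($v{\left(p \right)} = 2 p - 85 = -85 + 2 p$)
$- v{\left(P{\left(5 \left(-4\right) 3 \right)} \right)} = - (-85 + 2 \left(-6\right)) = - (-85 - 12) = \left(-1\right) \left(-97\right) = 97$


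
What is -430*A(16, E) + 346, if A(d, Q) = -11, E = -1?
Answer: 5076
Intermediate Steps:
-430*A(16, E) + 346 = -430*(-11) + 346 = 4730 + 346 = 5076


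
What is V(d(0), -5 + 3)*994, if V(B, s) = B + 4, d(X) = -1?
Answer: 2982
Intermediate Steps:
V(B, s) = 4 + B
V(d(0), -5 + 3)*994 = (4 - 1)*994 = 3*994 = 2982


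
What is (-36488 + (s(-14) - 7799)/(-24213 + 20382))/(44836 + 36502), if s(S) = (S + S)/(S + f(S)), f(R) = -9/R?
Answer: -8712811905/19423433062 ≈ -0.44857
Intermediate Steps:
s(S) = 2*S/(S - 9/S) (s(S) = (S + S)/(S - 9/S) = (2*S)/(S - 9/S) = 2*S/(S - 9/S))
(-36488 + (s(-14) - 7799)/(-24213 + 20382))/(44836 + 36502) = (-36488 + (2*(-14)²/(-9 + (-14)²) - 7799)/(-24213 + 20382))/(44836 + 36502) = (-36488 + (2*196/(-9 + 196) - 7799)/(-3831))/81338 = (-36488 + (2*196/187 - 7799)*(-1/3831))*(1/81338) = (-36488 + (2*196*(1/187) - 7799)*(-1/3831))*(1/81338) = (-36488 + (392/187 - 7799)*(-1/3831))*(1/81338) = (-36488 - 1458021/187*(-1/3831))*(1/81338) = (-36488 + 486007/238799)*(1/81338) = -8712811905/238799*1/81338 = -8712811905/19423433062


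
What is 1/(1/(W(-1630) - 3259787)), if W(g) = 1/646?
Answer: -2105822401/646 ≈ -3.2598e+6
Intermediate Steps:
W(g) = 1/646
1/(1/(W(-1630) - 3259787)) = 1/(1/(1/646 - 3259787)) = 1/(1/(-2105822401/646)) = 1/(-646/2105822401) = -2105822401/646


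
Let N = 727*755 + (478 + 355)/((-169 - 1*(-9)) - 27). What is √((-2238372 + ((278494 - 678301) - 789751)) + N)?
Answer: 2*I*√87091246/11 ≈ 1696.8*I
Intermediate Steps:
N = 6037686/11 (N = 548885 + 833/((-169 + 9) - 27) = 548885 + 833/(-160 - 27) = 548885 + 833/(-187) = 548885 + 833*(-1/187) = 548885 - 49/11 = 6037686/11 ≈ 5.4888e+5)
√((-2238372 + ((278494 - 678301) - 789751)) + N) = √((-2238372 + ((278494 - 678301) - 789751)) + 6037686/11) = √((-2238372 + (-399807 - 789751)) + 6037686/11) = √((-2238372 - 1189558) + 6037686/11) = √(-3427930 + 6037686/11) = √(-31669544/11) = 2*I*√87091246/11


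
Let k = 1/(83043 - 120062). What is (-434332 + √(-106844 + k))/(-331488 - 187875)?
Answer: 18884/22581 - I*√146419697271703/19226298897 ≈ 0.83628 - 0.00062937*I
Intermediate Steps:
k = -1/37019 (k = 1/(-37019) = -1/37019 ≈ -2.7013e-5)
(-434332 + √(-106844 + k))/(-331488 - 187875) = (-434332 + √(-106844 - 1/37019))/(-331488 - 187875) = (-434332 + √(-3955258037/37019))/(-519363) = (-434332 + I*√146419697271703/37019)*(-1/519363) = 18884/22581 - I*√146419697271703/19226298897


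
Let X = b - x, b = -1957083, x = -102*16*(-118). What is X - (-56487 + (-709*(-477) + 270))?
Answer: -2431635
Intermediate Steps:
x = 192576 (x = -1632*(-118) = 192576)
X = -2149659 (X = -1957083 - 1*192576 = -1957083 - 192576 = -2149659)
X - (-56487 + (-709*(-477) + 270)) = -2149659 - (-56487 + (-709*(-477) + 270)) = -2149659 - (-56487 + (338193 + 270)) = -2149659 - (-56487 + 338463) = -2149659 - 1*281976 = -2149659 - 281976 = -2431635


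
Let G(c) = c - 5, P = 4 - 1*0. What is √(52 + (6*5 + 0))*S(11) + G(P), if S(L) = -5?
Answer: -1 - 5*√82 ≈ -46.277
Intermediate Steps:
P = 4 (P = 4 + 0 = 4)
G(c) = -5 + c
√(52 + (6*5 + 0))*S(11) + G(P) = √(52 + (6*5 + 0))*(-5) + (-5 + 4) = √(52 + (30 + 0))*(-5) - 1 = √(52 + 30)*(-5) - 1 = √82*(-5) - 1 = -5*√82 - 1 = -1 - 5*√82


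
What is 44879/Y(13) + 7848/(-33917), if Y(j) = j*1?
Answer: 117081463/33917 ≈ 3452.0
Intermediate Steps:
Y(j) = j
44879/Y(13) + 7848/(-33917) = 44879/13 + 7848/(-33917) = 44879*(1/13) + 7848*(-1/33917) = 44879/13 - 7848/33917 = 117081463/33917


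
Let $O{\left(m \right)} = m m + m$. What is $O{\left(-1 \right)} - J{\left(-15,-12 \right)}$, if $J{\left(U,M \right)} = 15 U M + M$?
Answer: $-2688$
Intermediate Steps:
$J{\left(U,M \right)} = M + 15 M U$ ($J{\left(U,M \right)} = 15 M U + M = M + 15 M U$)
$O{\left(m \right)} = m + m^{2}$ ($O{\left(m \right)} = m^{2} + m = m + m^{2}$)
$O{\left(-1 \right)} - J{\left(-15,-12 \right)} = - (1 - 1) - - 12 \left(1 + 15 \left(-15\right)\right) = \left(-1\right) 0 - - 12 \left(1 - 225\right) = 0 - \left(-12\right) \left(-224\right) = 0 - 2688 = -2688$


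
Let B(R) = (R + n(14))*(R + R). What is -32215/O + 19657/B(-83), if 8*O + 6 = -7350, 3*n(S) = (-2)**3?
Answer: 2857160329/78455418 ≈ 36.418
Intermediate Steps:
n(S) = -8/3 (n(S) = (1/3)*(-2)**3 = (1/3)*(-8) = -8/3)
O = -1839/2 (O = -3/4 + (1/8)*(-7350) = -3/4 - 3675/4 = -1839/2 ≈ -919.50)
B(R) = 2*R*(-8/3 + R) (B(R) = (R - 8/3)*(R + R) = (-8/3 + R)*(2*R) = 2*R*(-8/3 + R))
-32215/O + 19657/B(-83) = -32215/(-1839/2) + 19657/(((2/3)*(-83)*(-8 + 3*(-83)))) = -32215*(-2/1839) + 19657/(((2/3)*(-83)*(-8 - 249))) = 64430/1839 + 19657/(((2/3)*(-83)*(-257))) = 64430/1839 + 19657/(42662/3) = 64430/1839 + 19657*(3/42662) = 64430/1839 + 58971/42662 = 2857160329/78455418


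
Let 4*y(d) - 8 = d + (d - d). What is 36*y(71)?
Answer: 711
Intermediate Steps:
y(d) = 2 + d/4 (y(d) = 2 + (d + (d - d))/4 = 2 + (d + 0)/4 = 2 + d/4)
36*y(71) = 36*(2 + (¼)*71) = 36*(2 + 71/4) = 36*(79/4) = 711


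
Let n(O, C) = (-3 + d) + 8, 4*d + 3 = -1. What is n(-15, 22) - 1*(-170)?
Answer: 174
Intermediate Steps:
d = -1 (d = -¾ + (¼)*(-1) = -¾ - ¼ = -1)
n(O, C) = 4 (n(O, C) = (-3 - 1) + 8 = -4 + 8 = 4)
n(-15, 22) - 1*(-170) = 4 - 1*(-170) = 4 + 170 = 174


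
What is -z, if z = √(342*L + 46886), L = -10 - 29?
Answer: -2*√8387 ≈ -183.16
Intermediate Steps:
L = -39
z = 2*√8387 (z = √(342*(-39) + 46886) = √(-13338 + 46886) = √33548 = 2*√8387 ≈ 183.16)
-z = -2*√8387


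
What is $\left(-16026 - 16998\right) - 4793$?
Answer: $-37817$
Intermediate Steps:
$\left(-16026 - 16998\right) - 4793 = -33024 - 4793 = -37817$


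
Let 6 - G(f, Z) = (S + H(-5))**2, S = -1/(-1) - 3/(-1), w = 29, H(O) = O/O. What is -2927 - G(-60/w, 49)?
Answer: -2908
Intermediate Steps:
H(O) = 1
S = 4 (S = -1*(-1) - 3*(-1) = 1 + 3 = 4)
G(f, Z) = -19 (G(f, Z) = 6 - (4 + 1)**2 = 6 - 1*5**2 = 6 - 1*25 = 6 - 25 = -19)
-2927 - G(-60/w, 49) = -2927 - 1*(-19) = -2927 + 19 = -2908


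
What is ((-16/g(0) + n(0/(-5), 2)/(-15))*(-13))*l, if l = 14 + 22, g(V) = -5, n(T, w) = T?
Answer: -7488/5 ≈ -1497.6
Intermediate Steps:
l = 36
((-16/g(0) + n(0/(-5), 2)/(-15))*(-13))*l = ((-16/(-5) + (0/(-5))/(-15))*(-13))*36 = ((-16*(-⅕) + (0*(-⅕))*(-1/15))*(-13))*36 = ((16/5 + 0*(-1/15))*(-13))*36 = ((16/5 + 0)*(-13))*36 = ((16/5)*(-13))*36 = -208/5*36 = -7488/5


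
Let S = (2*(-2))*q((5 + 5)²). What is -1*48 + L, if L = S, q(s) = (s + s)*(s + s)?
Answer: -160048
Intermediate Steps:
q(s) = 4*s² (q(s) = (2*s)*(2*s) = 4*s²)
S = -160000 (S = (2*(-2))*(4*((5 + 5)²)²) = -16*(10²)² = -16*100² = -16*10000 = -4*40000 = -160000)
L = -160000
-1*48 + L = -1*48 - 160000 = -48 - 160000 = -160048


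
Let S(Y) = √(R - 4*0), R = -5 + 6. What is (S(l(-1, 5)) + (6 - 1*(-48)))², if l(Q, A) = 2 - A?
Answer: 3025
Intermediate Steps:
R = 1
S(Y) = 1 (S(Y) = √(1 - 4*0) = √(1 + 0) = √1 = 1)
(S(l(-1, 5)) + (6 - 1*(-48)))² = (1 + (6 - 1*(-48)))² = (1 + (6 + 48))² = (1 + 54)² = 55² = 3025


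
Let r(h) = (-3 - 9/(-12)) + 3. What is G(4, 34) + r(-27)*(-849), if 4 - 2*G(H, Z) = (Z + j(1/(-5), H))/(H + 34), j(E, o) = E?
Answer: -120687/190 ≈ -635.19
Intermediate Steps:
G(H, Z) = 2 - (-1/5 + Z)/(2*(34 + H)) (G(H, Z) = 2 - (Z + 1/(-5))/(2*(H + 34)) = 2 - (Z - 1/5)/(2*(34 + H)) = 2 - (-1/5 + Z)/(2*(34 + H)))
r(h) = 3/4 (r(h) = (-3 - 9*(-1/12)) + 3 = (-3 + 3/4) + 3 = -9/4 + 3 = 3/4)
G(4, 34) + r(-27)*(-849) = (681 - 5*34 + 20*4)/(10*(34 + 4)) + (3/4)*(-849) = (1/10)*(681 - 170 + 80)/38 - 2547/4 = (1/10)*(1/38)*591 - 2547/4 = 591/380 - 2547/4 = -120687/190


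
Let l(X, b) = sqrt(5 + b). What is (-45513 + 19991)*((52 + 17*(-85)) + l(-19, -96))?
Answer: 35552146 - 25522*I*sqrt(91) ≈ 3.5552e+7 - 2.4346e+5*I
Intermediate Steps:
(-45513 + 19991)*((52 + 17*(-85)) + l(-19, -96)) = (-45513 + 19991)*((52 + 17*(-85)) + sqrt(5 - 96)) = -25522*((52 - 1445) + sqrt(-91)) = -25522*(-1393 + I*sqrt(91)) = 35552146 - 25522*I*sqrt(91)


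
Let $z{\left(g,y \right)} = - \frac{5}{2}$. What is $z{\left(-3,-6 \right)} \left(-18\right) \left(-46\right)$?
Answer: $-2070$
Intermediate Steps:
$z{\left(g,y \right)} = - \frac{5}{2}$ ($z{\left(g,y \right)} = \left(-5\right) \frac{1}{2} = - \frac{5}{2}$)
$z{\left(-3,-6 \right)} \left(-18\right) \left(-46\right) = \left(- \frac{5}{2}\right) \left(-18\right) \left(-46\right) = 45 \left(-46\right) = -2070$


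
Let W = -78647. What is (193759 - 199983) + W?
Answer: -84871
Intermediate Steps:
(193759 - 199983) + W = (193759 - 199983) - 78647 = -6224 - 78647 = -84871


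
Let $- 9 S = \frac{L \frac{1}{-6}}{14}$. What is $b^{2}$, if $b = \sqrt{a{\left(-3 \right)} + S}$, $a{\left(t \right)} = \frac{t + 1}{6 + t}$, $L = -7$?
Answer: $- \frac{73}{108} \approx -0.67593$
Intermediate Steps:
$a{\left(t \right)} = \frac{1 + t}{6 + t}$
$S = - \frac{1}{108}$ ($S = - \frac{- \frac{7}{-6} \cdot \frac{1}{14}}{9} = - \frac{\left(-7\right) \left(- \frac{1}{6}\right) \frac{1}{14}}{9} = - \frac{\frac{7}{6} \cdot \frac{1}{14}}{9} = \left(- \frac{1}{9}\right) \frac{1}{12} = - \frac{1}{108} \approx -0.0092593$)
$b = \frac{i \sqrt{219}}{18}$ ($b = \sqrt{\frac{1 - 3}{6 - 3} - \frac{1}{108}} = \sqrt{\frac{1}{3} \left(-2\right) - \frac{1}{108}} = \sqrt{- \frac{2}{3} - \frac{1}{108}} = \sqrt{- \frac{73}{108}} = \frac{i \sqrt{219}}{18} \approx 0.82215 i$)
$b^{2} = \left(\frac{i \sqrt{219}}{18}\right)^{2} = - \frac{73}{108}$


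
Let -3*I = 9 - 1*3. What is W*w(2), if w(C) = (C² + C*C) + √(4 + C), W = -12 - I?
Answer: -80 - 10*√6 ≈ -104.49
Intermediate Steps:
I = -2 (I = -(9 - 1*3)/3 = -(9 - 3)/3 = -⅓*6 = -2)
W = -10 (W = -12 - 1*(-2) = -12 + 2 = -10)
w(C) = √(4 + C) + 2*C² (w(C) = (C² + C²) + √(4 + C) = 2*C² + √(4 + C) = √(4 + C) + 2*C²)
W*w(2) = -10*(√(4 + 2) + 2*2²) = -10*(√6 + 2*4) = -10*(√6 + 8) = -10*(8 + √6) = -80 - 10*√6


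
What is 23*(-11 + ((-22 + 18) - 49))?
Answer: -1472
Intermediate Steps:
23*(-11 + ((-22 + 18) - 49)) = 23*(-11 + (-4 - 49)) = 23*(-11 - 53) = 23*(-64) = -1472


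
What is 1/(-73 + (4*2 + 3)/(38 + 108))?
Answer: -146/10647 ≈ -0.013713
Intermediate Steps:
1/(-73 + (4*2 + 3)/(38 + 108)) = 1/(-73 + (8 + 3)/146) = 1/(-73 + 11*(1/146)) = 1/(-73 + 11/146) = 1/(-10647/146) = -146/10647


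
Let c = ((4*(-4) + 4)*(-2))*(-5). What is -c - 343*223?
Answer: -76369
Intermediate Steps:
c = -120 (c = ((-16 + 4)*(-2))*(-5) = -12*(-2)*(-5) = 24*(-5) = -120)
-c - 343*223 = -1*(-120) - 343*223 = 120 - 76489 = -76369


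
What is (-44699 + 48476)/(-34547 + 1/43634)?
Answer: -54935206/502474599 ≈ -0.10933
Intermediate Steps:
(-44699 + 48476)/(-34547 + 1/43634) = 3777/(-34547 + 1/43634) = 3777/(-1507423797/43634) = 3777*(-43634/1507423797) = -54935206/502474599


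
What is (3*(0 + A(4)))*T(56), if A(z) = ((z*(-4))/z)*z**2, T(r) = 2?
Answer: -384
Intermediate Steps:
A(z) = -4*z**2 (A(z) = ((-4*z)/z)*z**2 = -4*z**2)
(3*(0 + A(4)))*T(56) = (3*(0 - 4*4**2))*2 = (3*(0 - 4*16))*2 = (3*(0 - 64))*2 = (3*(-64))*2 = -192*2 = -384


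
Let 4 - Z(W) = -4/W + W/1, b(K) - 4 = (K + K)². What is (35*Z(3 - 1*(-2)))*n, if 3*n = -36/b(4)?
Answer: 21/17 ≈ 1.2353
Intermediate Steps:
b(K) = 4 + 4*K² (b(K) = 4 + (K + K)² = 4 + (2*K)² = 4 + 4*K²)
Z(W) = 4 - W + 4/W (Z(W) = 4 - (-4/W + W/1) = 4 - (-4/W + W*1) = 4 - (-4/W + W) = 4 - (W - 4/W) = 4 + (-W + 4/W) = 4 - W + 4/W)
n = -3/17 (n = (-36/(4 + 4*4²))/3 = (-36/(4 + 4*16))/3 = (-36/(4 + 64))/3 = (-36/68)/3 = (-36*1/68)/3 = (⅓)*(-9/17) = -3/17 ≈ -0.17647)
(35*Z(3 - 1*(-2)))*n = (35*(4 - (3 - 1*(-2)) + 4/(3 - 1*(-2))))*(-3/17) = (35*(4 - (3 + 2) + 4/(3 + 2)))*(-3/17) = (35*(4 - 1*5 + 4/5))*(-3/17) = (35*(4 - 5 + 4*(⅕)))*(-3/17) = (35*(4 - 5 + ⅘))*(-3/17) = (35*(-⅕))*(-3/17) = -7*(-3/17) = 21/17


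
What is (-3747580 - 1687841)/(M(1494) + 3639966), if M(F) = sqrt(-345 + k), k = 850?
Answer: -19784747635686/13249352480651 + 5435421*sqrt(505)/13249352480651 ≈ -1.4933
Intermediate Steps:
M(F) = sqrt(505) (M(F) = sqrt(-345 + 850) = sqrt(505))
(-3747580 - 1687841)/(M(1494) + 3639966) = (-3747580 - 1687841)/(sqrt(505) + 3639966) = -5435421/(3639966 + sqrt(505))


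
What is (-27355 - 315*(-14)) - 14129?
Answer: -37074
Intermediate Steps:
(-27355 - 315*(-14)) - 14129 = (-27355 + 4410) - 14129 = -22945 - 14129 = -37074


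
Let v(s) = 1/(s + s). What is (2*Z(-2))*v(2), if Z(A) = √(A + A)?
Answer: I ≈ 1.0*I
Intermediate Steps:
Z(A) = √2*√A (Z(A) = √(2*A) = √2*√A)
v(s) = 1/(2*s)
(2*Z(-2))*v(2) = (2*(√2*√(-2)))*((½)/2) = (2*(√2*(I*√2)))*((½)*(½)) = (2*(2*I))*(¼) = (4*I)*(¼) = I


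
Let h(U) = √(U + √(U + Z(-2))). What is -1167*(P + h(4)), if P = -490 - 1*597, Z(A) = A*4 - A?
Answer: 1268529 - 1167*√(4 + I*√2) ≈ 1.2662e+6 - 406.48*I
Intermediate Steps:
Z(A) = 3*A (Z(A) = 4*A - A = 3*A)
P = -1087 (P = -490 - 597 = -1087)
h(U) = √(U + √(-6 + U)) (h(U) = √(U + √(U + 3*(-2))) = √(U + √(U - 6)) = √(U + √(-6 + U)))
-1167*(P + h(4)) = -1167*(-1087 + √(4 + √(-6 + 4))) = -1167*(-1087 + √(4 + √(-2))) = -1167*(-1087 + √(4 + I*√2)) = 1268529 - 1167*√(4 + I*√2)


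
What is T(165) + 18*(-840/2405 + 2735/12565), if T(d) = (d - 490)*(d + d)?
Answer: -129641622636/1208753 ≈ -1.0725e+5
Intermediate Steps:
T(d) = 2*d*(-490 + d) (T(d) = (-490 + d)*(2*d) = 2*d*(-490 + d))
T(165) + 18*(-840/2405 + 2735/12565) = 2*165*(-490 + 165) + 18*(-840/2405 + 2735/12565) = 2*165*(-325) + 18*(-840*1/2405 + 2735*(1/12565)) = -107250 + 18*(-168/481 + 547/2513) = -107250 + 18*(-159077/1208753) = -107250 - 2863386/1208753 = -129641622636/1208753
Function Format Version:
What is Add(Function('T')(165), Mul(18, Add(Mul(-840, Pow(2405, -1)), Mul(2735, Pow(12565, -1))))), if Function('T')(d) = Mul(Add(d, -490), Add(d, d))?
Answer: Rational(-129641622636, 1208753) ≈ -1.0725e+5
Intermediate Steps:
Function('T')(d) = Mul(2, d, Add(-490, d)) (Function('T')(d) = Mul(Add(-490, d), Mul(2, d)) = Mul(2, d, Add(-490, d)))
Add(Function('T')(165), Mul(18, Add(Mul(-840, Pow(2405, -1)), Mul(2735, Pow(12565, -1))))) = Add(Mul(2, 165, Add(-490, 165)), Mul(18, Add(Mul(-840, Pow(2405, -1)), Mul(2735, Pow(12565, -1))))) = Add(Mul(2, 165, -325), Mul(18, Add(Mul(-840, Rational(1, 2405)), Mul(2735, Rational(1, 12565))))) = Add(-107250, Mul(18, Add(Rational(-168, 481), Rational(547, 2513)))) = Add(-107250, Mul(18, Rational(-159077, 1208753))) = Add(-107250, Rational(-2863386, 1208753)) = Rational(-129641622636, 1208753)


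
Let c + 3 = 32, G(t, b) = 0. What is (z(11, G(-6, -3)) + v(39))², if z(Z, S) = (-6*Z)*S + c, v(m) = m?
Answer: 4624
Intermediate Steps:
c = 29 (c = -3 + 32 = 29)
z(Z, S) = 29 - 6*S*Z (z(Z, S) = (-6*Z)*S + 29 = -6*S*Z + 29 = 29 - 6*S*Z)
(z(11, G(-6, -3)) + v(39))² = ((29 - 6*0*11) + 39)² = ((29 + 0) + 39)² = (29 + 39)² = 68² = 4624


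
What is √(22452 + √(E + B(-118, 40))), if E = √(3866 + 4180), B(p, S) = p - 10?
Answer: √(22452 + I*√(128 - 3*√894)) ≈ 149.84 + 0.021*I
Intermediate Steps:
B(p, S) = -10 + p
E = 3*√894 (E = √8046 = 3*√894 ≈ 89.699)
√(22452 + √(E + B(-118, 40))) = √(22452 + √(3*√894 + (-10 - 118))) = √(22452 + √(3*√894 - 128)) = √(22452 + √(-128 + 3*√894))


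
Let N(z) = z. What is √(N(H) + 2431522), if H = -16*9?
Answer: √2431378 ≈ 1559.3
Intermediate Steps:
H = -144 (H = -1*144 = -144)
√(N(H) + 2431522) = √(-144 + 2431522) = √2431378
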